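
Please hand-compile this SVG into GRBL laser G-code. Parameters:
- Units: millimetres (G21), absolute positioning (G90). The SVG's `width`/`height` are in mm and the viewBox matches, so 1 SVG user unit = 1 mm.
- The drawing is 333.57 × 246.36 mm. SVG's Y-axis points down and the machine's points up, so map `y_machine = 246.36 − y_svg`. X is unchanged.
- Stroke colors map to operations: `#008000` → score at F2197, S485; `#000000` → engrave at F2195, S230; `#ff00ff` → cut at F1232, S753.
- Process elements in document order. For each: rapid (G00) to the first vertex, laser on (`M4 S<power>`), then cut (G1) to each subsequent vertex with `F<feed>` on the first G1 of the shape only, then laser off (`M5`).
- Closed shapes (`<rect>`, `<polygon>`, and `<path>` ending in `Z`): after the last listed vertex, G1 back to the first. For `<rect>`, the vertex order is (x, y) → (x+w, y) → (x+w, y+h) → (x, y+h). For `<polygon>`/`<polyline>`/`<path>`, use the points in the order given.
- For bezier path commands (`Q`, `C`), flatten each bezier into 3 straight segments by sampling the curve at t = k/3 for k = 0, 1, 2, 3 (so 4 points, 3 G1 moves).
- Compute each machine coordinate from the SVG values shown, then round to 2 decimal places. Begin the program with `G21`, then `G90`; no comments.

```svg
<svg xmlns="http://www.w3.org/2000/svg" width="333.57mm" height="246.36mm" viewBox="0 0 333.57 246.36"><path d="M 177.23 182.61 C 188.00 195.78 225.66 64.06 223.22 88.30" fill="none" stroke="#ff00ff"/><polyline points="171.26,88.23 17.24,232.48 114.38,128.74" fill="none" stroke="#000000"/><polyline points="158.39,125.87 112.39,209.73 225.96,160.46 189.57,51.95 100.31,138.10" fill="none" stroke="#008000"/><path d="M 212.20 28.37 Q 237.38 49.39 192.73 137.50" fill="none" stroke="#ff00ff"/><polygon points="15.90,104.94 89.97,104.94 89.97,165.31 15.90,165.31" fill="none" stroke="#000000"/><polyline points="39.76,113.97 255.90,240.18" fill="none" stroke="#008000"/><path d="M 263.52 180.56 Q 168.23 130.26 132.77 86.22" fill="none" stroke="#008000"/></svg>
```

G21
G90
G00 X177.23 Y63.75
M4 S753
G1 X194.48 Y87.73 F1232
G1 X214.77 Y141.46
G1 X223.22 Y158.06
M5
G00 X171.26 Y158.13
M4 S230
G1 X17.24 Y13.88 F2195
G1 X114.38 Y117.62
M5
G00 X158.39 Y120.49
M4 S485
G1 X112.39 Y36.63 F2197
G1 X225.96 Y85.90
G1 X189.57 Y194.41
G1 X100.31 Y108.26
M5
G00 X212.20 Y217.99
M4 S753
G1 X221.23 Y196.52 F1232
G1 X214.74 Y160.15
G1 X192.73 Y108.86
M5
G00 X15.90 Y141.42
M4 S230
G1 X89.97 Y141.42 F2195
G1 X89.97 Y81.05
G1 X15.90 Y81.05
G1 X15.90 Y141.42
M5
G00 X39.76 Y132.39
M4 S485
G1 X255.90 Y6.18 F2197
M5
G00 X263.52 Y65.80
M4 S485
G1 X206.64 Y98.64 F2197
G1 X163.06 Y130.08
G1 X132.77 Y160.14
M5

viewBox `0 0 333.57 246.36` with mm width/height → 1 unit = 1 mm. Flip: y_m = 246.36 − y_svg.

**Shape 1** — `<path>` cubic bezier, stroke `#ff00ff` → cut (S753, F1232). Control points (SVG): P0=(177.23,182.61), P1=(188.00,195.78), P2=(225.66,64.06), P3=(223.22,88.30); sampled at t=k/3. Machine vertices: (177.23,63.75) → (194.48,87.73) → (214.77,141.46) → (223.22,158.06). Open path.

**Shape 2** — `<polyline>` open polyline, stroke `#000000` → engrave (S230, F2195). Machine vertices: (171.26,158.13) → (17.24,13.88) → (114.38,117.62). Open path.

**Shape 3** — `<polyline>` open polyline, stroke `#008000` → score (S485, F2197). Machine vertices: (158.39,120.49) → (112.39,36.63) → (225.96,85.90) → (189.57,194.41) → (100.31,108.26). Open path.

**Shape 4** — `<path>` quadratic bezier, stroke `#ff00ff` → cut (S753, F1232). Control points (SVG): P0=(212.20,28.37), P1=(237.38,49.39), P2=(192.73,137.50); sampled at t=k/3. Machine vertices: (212.20,217.99) → (221.23,196.52) → (214.74,160.15) → (192.73,108.86). Open path.

**Shape 5** — `<polygon>` rectangle, stroke `#000000` → engrave (S230, F2195). Machine vertices: (15.90,141.42) → (89.97,141.42) → (89.97,81.05) → (15.90,81.05) → (15.90,141.42). Closed: final G1 returns to the first vertex.

**Shape 6** — `<polyline>` line segment, stroke `#008000` → score (S485, F2197). Machine vertices: (39.76,132.39) → (255.90,6.18). Open path.

**Shape 7** — `<path>` quadratic bezier, stroke `#008000` → score (S485, F2197). Control points (SVG): P0=(263.52,180.56), P1=(168.23,130.26), P2=(132.77,86.22); sampled at t=k/3. Machine vertices: (263.52,65.80) → (206.64,98.64) → (163.06,130.08) → (132.77,160.14). Open path.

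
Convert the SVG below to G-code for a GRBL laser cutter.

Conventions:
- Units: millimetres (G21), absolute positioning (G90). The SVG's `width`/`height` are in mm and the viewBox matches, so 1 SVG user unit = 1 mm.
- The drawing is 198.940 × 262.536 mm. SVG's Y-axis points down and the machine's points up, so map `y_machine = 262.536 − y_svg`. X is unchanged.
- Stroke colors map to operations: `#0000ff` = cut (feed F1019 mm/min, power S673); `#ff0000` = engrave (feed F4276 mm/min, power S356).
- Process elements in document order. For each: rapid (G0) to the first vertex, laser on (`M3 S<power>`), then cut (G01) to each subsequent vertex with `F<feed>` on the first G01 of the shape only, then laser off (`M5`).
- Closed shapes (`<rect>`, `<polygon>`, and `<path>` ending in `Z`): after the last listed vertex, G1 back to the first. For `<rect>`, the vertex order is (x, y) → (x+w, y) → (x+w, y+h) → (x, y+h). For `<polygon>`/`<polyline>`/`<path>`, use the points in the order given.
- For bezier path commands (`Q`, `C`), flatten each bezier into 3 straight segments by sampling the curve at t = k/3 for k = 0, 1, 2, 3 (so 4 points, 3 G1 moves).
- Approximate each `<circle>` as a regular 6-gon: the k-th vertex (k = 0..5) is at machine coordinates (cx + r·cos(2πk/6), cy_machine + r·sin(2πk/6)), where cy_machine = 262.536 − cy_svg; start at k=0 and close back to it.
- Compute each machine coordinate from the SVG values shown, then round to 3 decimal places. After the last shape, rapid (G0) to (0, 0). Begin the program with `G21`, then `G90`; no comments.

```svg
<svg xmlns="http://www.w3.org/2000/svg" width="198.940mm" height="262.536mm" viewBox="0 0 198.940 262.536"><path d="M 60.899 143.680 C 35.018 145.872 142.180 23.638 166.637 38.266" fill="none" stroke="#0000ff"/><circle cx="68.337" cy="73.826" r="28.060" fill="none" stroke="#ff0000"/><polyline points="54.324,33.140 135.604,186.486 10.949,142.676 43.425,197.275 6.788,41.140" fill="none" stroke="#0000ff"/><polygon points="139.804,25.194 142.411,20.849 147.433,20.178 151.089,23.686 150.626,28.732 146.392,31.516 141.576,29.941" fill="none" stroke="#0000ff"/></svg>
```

G21
G90
G0 X60.899 Y118.856
M3 S673
G01 X71.375 Y148.462 F1019
G01 X122.602 Y202.955
G01 X166.637 Y224.270
M5
G0 X96.397 Y188.710
M3 S356
G01 X82.367 Y213.011 F4276
G01 X54.307 Y213.011
G01 X40.277 Y188.710
G01 X54.307 Y164.409
G01 X82.367 Y164.409
G01 X96.397 Y188.710
M5
G0 X54.324 Y229.396
M3 S673
G01 X135.604 Y76.050 F1019
G01 X10.949 Y119.860
G01 X43.425 Y65.261
G01 X6.788 Y221.396
M5
G0 X139.804 Y237.342
M3 S673
G01 X142.411 Y241.687 F1019
G01 X147.433 Y242.358
G01 X151.089 Y238.850
G01 X150.626 Y233.804
G01 X146.392 Y231.020
G01 X141.576 Y232.595
G01 X139.804 Y237.342
M5
G0 X0.000 Y0.000

Since the viewBox matches the mm dimensions, user units are millimetres directly. The only transform is the Y-flip y_m = 262.536 − y_svg.

Shape 1 is a cubic bezier drawn with `<path>`. Its stroke #0000ff means cut at S673, F1019. After flipping Y the toolpath is (60.899,118.856) → (71.375,148.462) → (122.602,202.955) → (166.637,224.270).

Shape 2 is a circle drawn with `<circle>`. Its stroke #ff0000 means engrave at S356, F4276. After flipping Y the toolpath is (96.397,188.710) → (82.367,213.011) → (54.307,213.011) → (40.277,188.710) → (54.307,164.409) → (82.367,164.409) → (96.397,188.710), returning to the start.

Shape 3 is a open polyline drawn with `<polyline>`. Its stroke #0000ff means cut at S673, F1019. After flipping Y the toolpath is (54.324,229.396) → (135.604,76.050) → (10.949,119.860) → (43.425,65.261) → (6.788,221.396).

Shape 4 is a regular polygon drawn with `<polygon>`. Its stroke #0000ff means cut at S673, F1019. After flipping Y the toolpath is (139.804,237.342) → (142.411,241.687) → (147.433,242.358) → (151.089,238.850) → (150.626,233.804) → (146.392,231.020) → (141.576,232.595) → (139.804,237.342), returning to the start.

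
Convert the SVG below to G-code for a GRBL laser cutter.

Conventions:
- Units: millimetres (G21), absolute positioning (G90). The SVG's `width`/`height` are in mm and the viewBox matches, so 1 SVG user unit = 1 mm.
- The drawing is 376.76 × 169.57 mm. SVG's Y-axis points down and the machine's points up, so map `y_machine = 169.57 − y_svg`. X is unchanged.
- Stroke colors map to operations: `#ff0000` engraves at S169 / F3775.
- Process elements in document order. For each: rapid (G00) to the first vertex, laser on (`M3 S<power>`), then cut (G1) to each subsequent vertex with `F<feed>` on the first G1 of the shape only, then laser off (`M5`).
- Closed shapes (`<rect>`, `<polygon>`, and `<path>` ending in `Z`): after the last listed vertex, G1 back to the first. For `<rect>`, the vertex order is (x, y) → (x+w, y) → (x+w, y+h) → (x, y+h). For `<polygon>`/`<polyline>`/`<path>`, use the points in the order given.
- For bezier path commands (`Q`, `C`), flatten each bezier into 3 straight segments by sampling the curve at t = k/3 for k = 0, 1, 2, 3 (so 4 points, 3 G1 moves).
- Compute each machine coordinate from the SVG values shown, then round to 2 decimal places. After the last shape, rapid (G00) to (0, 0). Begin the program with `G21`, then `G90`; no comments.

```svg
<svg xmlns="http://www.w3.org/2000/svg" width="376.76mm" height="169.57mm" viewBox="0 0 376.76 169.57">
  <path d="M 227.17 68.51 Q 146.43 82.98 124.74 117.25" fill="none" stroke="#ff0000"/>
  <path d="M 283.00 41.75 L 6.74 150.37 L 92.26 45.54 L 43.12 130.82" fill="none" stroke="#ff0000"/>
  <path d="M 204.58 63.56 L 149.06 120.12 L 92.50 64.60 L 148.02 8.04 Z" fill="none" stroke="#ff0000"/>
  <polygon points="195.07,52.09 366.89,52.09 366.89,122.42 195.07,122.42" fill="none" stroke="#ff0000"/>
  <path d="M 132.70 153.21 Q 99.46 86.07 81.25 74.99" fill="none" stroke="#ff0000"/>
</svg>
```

viewBox `0 0 376.76 169.57` with mm width/height → 1 unit = 1 mm. Flip: y_m = 169.57 − y_svg.

**Shape 1** — `<path>` quadratic bezier, stroke `#ff0000` → engrave (S169, F3775). Control points (SVG): P0=(227.17,68.51), P1=(146.43,82.98), P2=(124.74,117.25); sampled at t=k/3. Machine vertices: (227.17,101.06) → (179.90,89.21) → (145.76,72.97) → (124.74,52.32). Open path.

**Shape 2** — `<path>` open polyline, stroke `#ff0000` → engrave (S169, F3775). Machine vertices: (283.00,127.82) → (6.74,19.20) → (92.26,124.03) → (43.12,38.75). Open path.

**Shape 3** — `<path>` regular polygon, stroke `#ff0000` → engrave (S169, F3775). Machine vertices: (204.58,106.01) → (149.06,49.45) → (92.50,104.97) → (148.02,161.53) → (204.58,106.01). Closed: final G1 returns to the first vertex.

**Shape 4** — `<polygon>` rectangle, stroke `#ff0000` → engrave (S169, F3775). Machine vertices: (195.07,117.48) → (366.89,117.48) → (366.89,47.15) → (195.07,47.15) → (195.07,117.48). Closed: final G1 returns to the first vertex.

**Shape 5** — `<path>` quadratic bezier, stroke `#ff0000` → engrave (S169, F3775). Control points (SVG): P0=(132.70,153.21), P1=(99.46,86.07), P2=(81.25,74.99); sampled at t=k/3. Machine vertices: (132.70,16.36) → (112.21,54.89) → (95.06,80.96) → (81.25,94.58). Open path.

G21
G90
G00 X227.17 Y101.06
M3 S169
G1 X179.90 Y89.21 F3775
G1 X145.76 Y72.97
G1 X124.74 Y52.32
M5
G00 X283.00 Y127.82
M3 S169
G1 X6.74 Y19.20 F3775
G1 X92.26 Y124.03
G1 X43.12 Y38.75
M5
G00 X204.58 Y106.01
M3 S169
G1 X149.06 Y49.45 F3775
G1 X92.50 Y104.97
G1 X148.02 Y161.53
G1 X204.58 Y106.01
M5
G00 X195.07 Y117.48
M3 S169
G1 X366.89 Y117.48 F3775
G1 X366.89 Y47.15
G1 X195.07 Y47.15
G1 X195.07 Y117.48
M5
G00 X132.70 Y16.36
M3 S169
G1 X112.21 Y54.89 F3775
G1 X95.06 Y80.96
G1 X81.25 Y94.58
M5
G00 X0.00 Y0.00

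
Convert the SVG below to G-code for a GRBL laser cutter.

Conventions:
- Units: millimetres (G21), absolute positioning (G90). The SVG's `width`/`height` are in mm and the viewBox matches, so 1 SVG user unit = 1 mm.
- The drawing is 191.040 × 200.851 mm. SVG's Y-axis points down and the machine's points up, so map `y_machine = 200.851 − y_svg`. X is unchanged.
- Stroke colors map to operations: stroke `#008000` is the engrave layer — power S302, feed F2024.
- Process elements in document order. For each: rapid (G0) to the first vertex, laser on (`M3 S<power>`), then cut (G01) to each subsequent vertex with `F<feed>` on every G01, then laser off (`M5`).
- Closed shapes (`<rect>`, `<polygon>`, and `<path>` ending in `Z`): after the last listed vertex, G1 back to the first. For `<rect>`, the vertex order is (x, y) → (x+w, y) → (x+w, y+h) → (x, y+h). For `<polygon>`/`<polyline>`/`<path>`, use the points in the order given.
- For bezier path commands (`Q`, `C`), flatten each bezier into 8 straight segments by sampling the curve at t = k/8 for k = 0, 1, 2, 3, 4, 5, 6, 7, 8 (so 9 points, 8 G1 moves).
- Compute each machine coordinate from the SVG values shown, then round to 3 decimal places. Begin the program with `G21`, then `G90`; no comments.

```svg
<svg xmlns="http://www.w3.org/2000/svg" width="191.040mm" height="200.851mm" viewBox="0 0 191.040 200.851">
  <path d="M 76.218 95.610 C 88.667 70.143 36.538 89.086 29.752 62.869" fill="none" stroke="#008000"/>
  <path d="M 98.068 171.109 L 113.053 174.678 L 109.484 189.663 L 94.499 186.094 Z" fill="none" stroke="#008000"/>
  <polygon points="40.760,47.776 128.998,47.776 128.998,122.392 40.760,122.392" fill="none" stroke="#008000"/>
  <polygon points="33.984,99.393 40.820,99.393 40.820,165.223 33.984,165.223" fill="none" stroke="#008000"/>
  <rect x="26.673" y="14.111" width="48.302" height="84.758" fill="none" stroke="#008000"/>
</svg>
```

G21
G90
G0 X76.218 Y105.241
M3 S302
G01 X78.074 Y112.884 F2024
G01 X75.164 Y117.414 F2024
G01 X68.776 Y119.879 F2024
G01 X60.198 Y121.330 F2024
G01 X50.719 Y122.816 F2024
G01 X41.626 Y125.387 F2024
G01 X34.208 Y130.093 F2024
G01 X29.752 Y137.982 F2024
M5
G0 X98.068 Y29.742
M3 S302
G01 X113.053 Y26.173 F2024
G01 X109.484 Y11.188 F2024
G01 X94.499 Y14.757 F2024
G01 X98.068 Y29.742 F2024
M5
G0 X40.760 Y153.075
M3 S302
G01 X128.998 Y153.075 F2024
G01 X128.998 Y78.459 F2024
G01 X40.760 Y78.459 F2024
G01 X40.760 Y153.075 F2024
M5
G0 X33.984 Y101.458
M3 S302
G01 X40.820 Y101.458 F2024
G01 X40.820 Y35.628 F2024
G01 X33.984 Y35.628 F2024
G01 X33.984 Y101.458 F2024
M5
G0 X26.673 Y186.740
M3 S302
G01 X74.975 Y186.740 F2024
G01 X74.975 Y101.982 F2024
G01 X26.673 Y101.982 F2024
G01 X26.673 Y186.740 F2024
M5

Since the viewBox matches the mm dimensions, user units are millimetres directly. The only transform is the Y-flip y_m = 200.851 − y_svg.

Shape 1 is a cubic bezier drawn with `<path>`. Its stroke #008000 means engrave at S302, F2024. After flipping Y the toolpath is (76.218,105.241) → (78.074,112.884) → (75.164,117.414) → (68.776,119.879) → (60.198,121.330) → (50.719,122.816) → (41.626,125.387) → (34.208,130.093) → (29.752,137.982).

Shape 2 is a regular polygon drawn with `<path>`. Its stroke #008000 means engrave at S302, F2024. After flipping Y the toolpath is (98.068,29.742) → (113.053,26.173) → (109.484,11.188) → (94.499,14.757) → (98.068,29.742), returning to the start.

Shape 3 is a rectangle drawn with `<polygon>`. Its stroke #008000 means engrave at S302, F2024. After flipping Y the toolpath is (40.760,153.075) → (128.998,153.075) → (128.998,78.459) → (40.760,78.459) → (40.760,153.075), returning to the start.

Shape 4 is a rectangle drawn with `<polygon>`. Its stroke #008000 means engrave at S302, F2024. After flipping Y the toolpath is (33.984,101.458) → (40.820,101.458) → (40.820,35.628) → (33.984,35.628) → (33.984,101.458), returning to the start.

Shape 5 is a rectangle drawn with `<rect>`. Its stroke #008000 means engrave at S302, F2024. After flipping Y the toolpath is (26.673,186.740) → (74.975,186.740) → (74.975,101.982) → (26.673,101.982) → (26.673,186.740), returning to the start.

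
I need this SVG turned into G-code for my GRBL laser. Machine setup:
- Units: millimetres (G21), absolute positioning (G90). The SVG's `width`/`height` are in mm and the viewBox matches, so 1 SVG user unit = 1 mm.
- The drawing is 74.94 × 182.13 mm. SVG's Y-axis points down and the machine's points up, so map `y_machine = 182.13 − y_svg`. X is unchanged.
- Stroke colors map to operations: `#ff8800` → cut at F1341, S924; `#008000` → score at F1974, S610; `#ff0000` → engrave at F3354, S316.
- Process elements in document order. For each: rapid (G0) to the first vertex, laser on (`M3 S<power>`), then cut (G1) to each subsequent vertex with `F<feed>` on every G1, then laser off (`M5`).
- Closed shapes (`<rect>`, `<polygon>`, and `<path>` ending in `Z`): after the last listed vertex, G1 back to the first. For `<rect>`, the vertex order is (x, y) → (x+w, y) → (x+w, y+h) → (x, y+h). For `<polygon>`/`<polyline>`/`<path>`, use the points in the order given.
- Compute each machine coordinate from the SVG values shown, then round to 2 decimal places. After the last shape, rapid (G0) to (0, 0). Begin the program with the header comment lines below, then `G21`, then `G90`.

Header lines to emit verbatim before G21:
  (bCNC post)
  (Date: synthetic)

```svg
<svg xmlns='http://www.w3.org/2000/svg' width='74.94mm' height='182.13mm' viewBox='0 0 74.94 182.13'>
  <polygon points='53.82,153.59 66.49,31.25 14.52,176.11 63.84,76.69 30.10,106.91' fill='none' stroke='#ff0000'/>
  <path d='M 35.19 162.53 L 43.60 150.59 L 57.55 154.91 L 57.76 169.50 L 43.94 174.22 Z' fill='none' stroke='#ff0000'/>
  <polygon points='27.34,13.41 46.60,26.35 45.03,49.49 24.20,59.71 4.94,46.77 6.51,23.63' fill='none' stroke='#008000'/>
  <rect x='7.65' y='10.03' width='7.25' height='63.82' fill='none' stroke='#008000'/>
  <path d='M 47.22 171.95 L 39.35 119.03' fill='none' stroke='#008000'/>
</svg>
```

Since the viewBox matches the mm dimensions, user units are millimetres directly. The only transform is the Y-flip y_m = 182.13 − y_svg.

Shape 1 is a closed polygon drawn with `<polygon>`. Its stroke #ff0000 means engrave at S316, F3354. After flipping Y the toolpath is (53.82,28.54) → (66.49,150.88) → (14.52,6.02) → (63.84,105.44) → (30.10,75.22) → (53.82,28.54), returning to the start.

Shape 2 is a regular polygon drawn with `<path>`. Its stroke #ff0000 means engrave at S316, F3354. After flipping Y the toolpath is (35.19,19.60) → (43.60,31.54) → (57.55,27.22) → (57.76,12.63) → (43.94,7.91) → (35.19,19.60), returning to the start.

Shape 3 is a regular polygon drawn with `<polygon>`. Its stroke #008000 means score at S610, F1974. After flipping Y the toolpath is (27.34,168.72) → (46.60,155.78) → (45.03,132.64) → (24.20,122.42) → (4.94,135.36) → (6.51,158.50) → (27.34,168.72), returning to the start.

Shape 4 is a rectangle drawn with `<rect>`. Its stroke #008000 means score at S610, F1974. After flipping Y the toolpath is (7.65,172.10) → (14.90,172.10) → (14.90,108.28) → (7.65,108.28) → (7.65,172.10), returning to the start.

Shape 5 is a line segment drawn with `<path>`. Its stroke #008000 means score at S610, F1974. After flipping Y the toolpath is (47.22,10.18) → (39.35,63.10).

(bCNC post)
(Date: synthetic)
G21
G90
G0 X53.82 Y28.54
M3 S316
G1 X66.49 Y150.88 F3354
G1 X14.52 Y6.02 F3354
G1 X63.84 Y105.44 F3354
G1 X30.10 Y75.22 F3354
G1 X53.82 Y28.54 F3354
M5
G0 X35.19 Y19.60
M3 S316
G1 X43.60 Y31.54 F3354
G1 X57.55 Y27.22 F3354
G1 X57.76 Y12.63 F3354
G1 X43.94 Y7.91 F3354
G1 X35.19 Y19.60 F3354
M5
G0 X27.34 Y168.72
M3 S610
G1 X46.60 Y155.78 F1974
G1 X45.03 Y132.64 F1974
G1 X24.20 Y122.42 F1974
G1 X4.94 Y135.36 F1974
G1 X6.51 Y158.50 F1974
G1 X27.34 Y168.72 F1974
M5
G0 X7.65 Y172.10
M3 S610
G1 X14.90 Y172.10 F1974
G1 X14.90 Y108.28 F1974
G1 X7.65 Y108.28 F1974
G1 X7.65 Y172.10 F1974
M5
G0 X47.22 Y10.18
M3 S610
G1 X39.35 Y63.10 F1974
M5
G0 X0.00 Y0.00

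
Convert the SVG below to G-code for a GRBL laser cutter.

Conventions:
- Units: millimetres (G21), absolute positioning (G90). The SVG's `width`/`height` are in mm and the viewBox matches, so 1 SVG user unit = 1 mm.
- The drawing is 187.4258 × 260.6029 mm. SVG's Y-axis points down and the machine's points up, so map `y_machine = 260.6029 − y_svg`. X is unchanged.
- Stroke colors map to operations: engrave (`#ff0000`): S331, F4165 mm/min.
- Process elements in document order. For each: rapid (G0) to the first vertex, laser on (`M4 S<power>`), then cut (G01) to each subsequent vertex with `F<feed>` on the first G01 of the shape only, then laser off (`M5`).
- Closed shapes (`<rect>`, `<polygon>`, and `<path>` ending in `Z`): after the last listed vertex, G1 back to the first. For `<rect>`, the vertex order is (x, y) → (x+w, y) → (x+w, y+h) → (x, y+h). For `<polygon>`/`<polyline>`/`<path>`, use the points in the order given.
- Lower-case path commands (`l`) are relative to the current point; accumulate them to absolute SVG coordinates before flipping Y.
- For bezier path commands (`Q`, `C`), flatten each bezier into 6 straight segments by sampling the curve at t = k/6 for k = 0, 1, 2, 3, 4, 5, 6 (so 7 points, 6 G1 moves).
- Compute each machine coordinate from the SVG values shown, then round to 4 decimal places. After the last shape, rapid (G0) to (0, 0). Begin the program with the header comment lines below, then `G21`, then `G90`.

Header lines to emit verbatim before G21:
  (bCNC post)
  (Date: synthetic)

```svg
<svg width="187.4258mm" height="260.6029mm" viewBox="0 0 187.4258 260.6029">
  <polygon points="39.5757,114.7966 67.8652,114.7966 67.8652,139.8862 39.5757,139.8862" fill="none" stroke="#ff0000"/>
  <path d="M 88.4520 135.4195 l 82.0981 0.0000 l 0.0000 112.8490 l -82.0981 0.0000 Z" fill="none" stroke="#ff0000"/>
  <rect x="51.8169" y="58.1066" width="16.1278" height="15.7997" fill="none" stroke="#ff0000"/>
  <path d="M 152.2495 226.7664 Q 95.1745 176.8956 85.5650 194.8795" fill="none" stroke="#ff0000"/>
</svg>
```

(bCNC post)
(Date: synthetic)
G21
G90
G0 X39.5757 Y145.8063
M4 S331
G01 X67.8652 Y145.8063 F4165
G01 X67.8652 Y120.7167
G01 X39.5757 Y120.7167
G01 X39.5757 Y145.8063
M5
G0 X88.4520 Y125.1834
M4 S331
G01 X170.5501 Y125.1834 F4165
G01 X170.5501 Y12.3344
G01 X88.4520 Y12.3344
G01 X88.4520 Y125.1834
M5
G0 X51.8169 Y202.4963
M4 S331
G01 X67.9447 Y202.4963 F4165
G01 X67.9447 Y186.6966
G01 X51.8169 Y186.6966
G01 X51.8169 Y202.4963
M5
G0 X152.2495 Y33.8365
M4 S331
G01 X134.5430 Y48.5752 F4165
G01 X119.4734 Y59.5443
G01 X107.0409 Y66.7436
G01 X97.2453 Y70.1733
G01 X90.0867 Y69.8332
G01 X85.5650 Y65.7234
M5
G0 X0.0000 Y0.0000

1 u = 1 mm; y_m = 260.6029 − y.

[1] `<polygon>` rectangle, #ff0000→engrave S331 F4165: (39.5757,145.8063) → (67.8652,145.8063) → (67.8652,120.7167) → (39.5757,120.7167) → (39.5757,145.8063) (closed)

[2] `<path>` rectangle, #ff0000→engrave S331 F4165: (88.4520,125.1834) → (170.5501,125.1834) → (170.5501,12.3344) → (88.4520,12.3344) → (88.4520,125.1834) (closed)

[3] `<rect>` rectangle, #ff0000→engrave S331 F4165: (51.8169,202.4963) → (67.9447,202.4963) → (67.9447,186.6966) → (51.8169,186.6966) → (51.8169,202.4963) (closed)

[4] `<path>` quadratic bezier, #ff0000→engrave S331 F4165: (152.2495,33.8365) → (134.5430,48.5752) → (119.4734,59.5443) → (107.0409,66.7436) → (97.2453,70.1733) → (90.0867,69.8332) → (85.5650,65.7234)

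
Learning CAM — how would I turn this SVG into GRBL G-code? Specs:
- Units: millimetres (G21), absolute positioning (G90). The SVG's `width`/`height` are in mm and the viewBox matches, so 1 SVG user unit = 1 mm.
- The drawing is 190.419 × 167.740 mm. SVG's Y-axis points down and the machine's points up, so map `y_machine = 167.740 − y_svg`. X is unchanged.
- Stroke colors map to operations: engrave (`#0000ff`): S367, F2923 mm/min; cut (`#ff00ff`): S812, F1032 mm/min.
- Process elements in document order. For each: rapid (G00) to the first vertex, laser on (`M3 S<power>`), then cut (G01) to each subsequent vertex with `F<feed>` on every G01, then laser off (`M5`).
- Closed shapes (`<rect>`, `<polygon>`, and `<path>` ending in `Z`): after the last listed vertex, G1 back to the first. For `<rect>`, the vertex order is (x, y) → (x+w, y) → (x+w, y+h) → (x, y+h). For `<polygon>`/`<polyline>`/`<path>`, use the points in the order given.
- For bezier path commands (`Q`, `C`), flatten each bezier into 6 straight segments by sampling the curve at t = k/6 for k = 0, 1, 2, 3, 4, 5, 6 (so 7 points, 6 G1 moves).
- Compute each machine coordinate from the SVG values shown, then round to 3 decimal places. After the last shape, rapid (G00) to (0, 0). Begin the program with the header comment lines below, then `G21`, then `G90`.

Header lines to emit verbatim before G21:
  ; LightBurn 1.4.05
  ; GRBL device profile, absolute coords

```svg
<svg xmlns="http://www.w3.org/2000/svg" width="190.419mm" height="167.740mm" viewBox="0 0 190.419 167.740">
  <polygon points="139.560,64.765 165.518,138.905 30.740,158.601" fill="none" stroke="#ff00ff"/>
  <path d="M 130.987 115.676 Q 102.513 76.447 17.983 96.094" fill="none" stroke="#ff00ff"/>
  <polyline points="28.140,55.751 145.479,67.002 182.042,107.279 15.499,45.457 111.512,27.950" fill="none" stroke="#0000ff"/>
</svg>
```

; LightBurn 1.4.05
; GRBL device profile, absolute coords
G21
G90
G00 X139.560 Y102.975
M3 S812
G01 X165.518 Y28.835 F1032
G01 X30.740 Y9.139 F1032
G01 X139.560 Y102.975 F1032
M5
G00 X130.987 Y52.064
M3 S812
G01 X119.939 Y63.505 F1032
G01 X105.776 Y71.675 F1032
G01 X88.499 Y76.574 F1032
G01 X68.108 Y78.202 F1032
G01 X44.603 Y76.560 F1032
G01 X17.983 Y71.646 F1032
M5
G00 X28.140 Y111.989
M3 S367
G01 X145.479 Y100.738 F2923
G01 X182.042 Y60.461 F2923
G01 X15.499 Y122.283 F2923
G01 X111.512 Y139.790 F2923
M5
G00 X0.000 Y0.000

Since the viewBox matches the mm dimensions, user units are millimetres directly. The only transform is the Y-flip y_m = 167.740 − y_svg.

Shape 1 is a closed polygon drawn with `<polygon>`. Its stroke #ff00ff means cut at S812, F1032. After flipping Y the toolpath is (139.560,102.975) → (165.518,28.835) → (30.740,9.139) → (139.560,102.975), returning to the start.

Shape 2 is a quadratic bezier drawn with `<path>`. Its stroke #ff00ff means cut at S812, F1032. After flipping Y the toolpath is (130.987,52.064) → (119.939,63.505) → (105.776,71.675) → (88.499,76.574) → (68.108,78.202) → (44.603,76.560) → (17.983,71.646).

Shape 3 is a open polyline drawn with `<polyline>`. Its stroke #0000ff means engrave at S367, F2923. After flipping Y the toolpath is (28.140,111.989) → (145.479,100.738) → (182.042,60.461) → (15.499,122.283) → (111.512,139.790).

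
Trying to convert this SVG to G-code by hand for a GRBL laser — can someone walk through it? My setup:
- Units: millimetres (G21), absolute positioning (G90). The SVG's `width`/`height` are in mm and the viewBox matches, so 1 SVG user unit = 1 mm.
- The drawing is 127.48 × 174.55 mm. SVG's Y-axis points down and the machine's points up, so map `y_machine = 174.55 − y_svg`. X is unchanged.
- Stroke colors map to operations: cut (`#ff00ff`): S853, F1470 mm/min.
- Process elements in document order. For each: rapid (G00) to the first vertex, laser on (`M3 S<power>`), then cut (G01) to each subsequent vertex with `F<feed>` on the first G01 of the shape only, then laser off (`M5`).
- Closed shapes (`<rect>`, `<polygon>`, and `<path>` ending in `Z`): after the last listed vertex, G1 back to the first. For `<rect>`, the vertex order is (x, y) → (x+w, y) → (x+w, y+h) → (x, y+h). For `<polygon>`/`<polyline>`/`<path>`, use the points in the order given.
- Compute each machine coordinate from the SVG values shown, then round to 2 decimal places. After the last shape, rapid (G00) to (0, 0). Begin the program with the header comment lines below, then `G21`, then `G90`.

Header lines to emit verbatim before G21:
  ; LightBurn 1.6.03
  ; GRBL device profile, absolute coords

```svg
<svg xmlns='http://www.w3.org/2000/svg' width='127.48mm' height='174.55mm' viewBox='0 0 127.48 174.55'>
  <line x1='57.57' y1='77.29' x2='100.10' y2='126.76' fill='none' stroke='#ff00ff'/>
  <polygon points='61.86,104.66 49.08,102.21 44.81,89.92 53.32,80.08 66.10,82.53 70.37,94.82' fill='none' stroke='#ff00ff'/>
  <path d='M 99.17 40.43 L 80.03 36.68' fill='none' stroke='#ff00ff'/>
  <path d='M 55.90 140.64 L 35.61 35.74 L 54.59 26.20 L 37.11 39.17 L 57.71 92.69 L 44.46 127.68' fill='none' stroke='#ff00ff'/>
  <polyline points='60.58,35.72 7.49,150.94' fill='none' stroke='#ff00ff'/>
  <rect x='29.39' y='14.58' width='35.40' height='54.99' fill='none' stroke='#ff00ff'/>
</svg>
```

1 u = 1 mm; y_m = 174.55 − y.

[1] `<line>` line segment, #ff00ff→cut S853 F1470: (57.57,97.26) → (100.10,47.79)

[2] `<polygon>` regular polygon, #ff00ff→cut S853 F1470: (61.86,69.89) → (49.08,72.34) → (44.81,84.63) → (53.32,94.47) → (66.10,92.02) → (70.37,79.73) → (61.86,69.89) (closed)

[3] `<path>` line segment, #ff00ff→cut S853 F1470: (99.17,134.12) → (80.03,137.87)

[4] `<path>` open polyline, #ff00ff→cut S853 F1470: (55.90,33.91) → (35.61,138.81) → (54.59,148.35) → (37.11,135.38) → (57.71,81.86) → (44.46,46.87)

[5] `<polyline>` line segment, #ff00ff→cut S853 F1470: (60.58,138.83) → (7.49,23.61)

[6] `<rect>` rectangle, #ff00ff→cut S853 F1470: (29.39,159.97) → (64.79,159.97) → (64.79,104.98) → (29.39,104.98) → (29.39,159.97) (closed)

; LightBurn 1.6.03
; GRBL device profile, absolute coords
G21
G90
G00 X57.57 Y97.26
M3 S853
G01 X100.10 Y47.79 F1470
M5
G00 X61.86 Y69.89
M3 S853
G01 X49.08 Y72.34 F1470
G01 X44.81 Y84.63
G01 X53.32 Y94.47
G01 X66.10 Y92.02
G01 X70.37 Y79.73
G01 X61.86 Y69.89
M5
G00 X99.17 Y134.12
M3 S853
G01 X80.03 Y137.87 F1470
M5
G00 X55.90 Y33.91
M3 S853
G01 X35.61 Y138.81 F1470
G01 X54.59 Y148.35
G01 X37.11 Y135.38
G01 X57.71 Y81.86
G01 X44.46 Y46.87
M5
G00 X60.58 Y138.83
M3 S853
G01 X7.49 Y23.61 F1470
M5
G00 X29.39 Y159.97
M3 S853
G01 X64.79 Y159.97 F1470
G01 X64.79 Y104.98
G01 X29.39 Y104.98
G01 X29.39 Y159.97
M5
G00 X0.00 Y0.00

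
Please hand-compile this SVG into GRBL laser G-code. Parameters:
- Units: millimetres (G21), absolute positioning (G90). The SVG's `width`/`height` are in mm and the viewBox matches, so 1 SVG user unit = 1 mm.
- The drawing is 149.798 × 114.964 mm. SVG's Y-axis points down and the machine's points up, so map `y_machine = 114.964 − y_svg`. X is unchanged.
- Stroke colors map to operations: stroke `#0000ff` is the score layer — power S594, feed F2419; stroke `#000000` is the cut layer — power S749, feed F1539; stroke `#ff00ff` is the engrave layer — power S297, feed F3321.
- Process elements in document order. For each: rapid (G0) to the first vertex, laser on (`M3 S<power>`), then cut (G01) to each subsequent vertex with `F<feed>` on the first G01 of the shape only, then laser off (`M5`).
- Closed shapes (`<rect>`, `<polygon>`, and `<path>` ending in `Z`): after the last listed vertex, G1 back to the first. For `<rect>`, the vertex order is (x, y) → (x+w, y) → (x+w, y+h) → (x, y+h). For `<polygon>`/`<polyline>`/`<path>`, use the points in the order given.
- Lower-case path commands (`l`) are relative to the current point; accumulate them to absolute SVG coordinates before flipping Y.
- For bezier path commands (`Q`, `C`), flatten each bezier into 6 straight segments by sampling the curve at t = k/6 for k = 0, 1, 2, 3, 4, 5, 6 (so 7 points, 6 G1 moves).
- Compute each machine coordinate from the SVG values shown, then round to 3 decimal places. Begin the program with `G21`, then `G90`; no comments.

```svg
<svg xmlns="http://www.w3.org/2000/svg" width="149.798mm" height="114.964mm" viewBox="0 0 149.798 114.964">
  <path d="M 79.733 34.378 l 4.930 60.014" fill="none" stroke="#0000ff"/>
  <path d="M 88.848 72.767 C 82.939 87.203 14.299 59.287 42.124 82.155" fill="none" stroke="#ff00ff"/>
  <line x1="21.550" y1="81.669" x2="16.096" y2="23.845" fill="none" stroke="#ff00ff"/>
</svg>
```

G21
G90
G0 X79.733 Y80.586
M3 S594
G01 X84.663 Y20.572 F2419
M5
G0 X88.848 Y42.197
M3 S297
G01 X81.403 Y38.077 F3321
G01 X67.925 Y38.429
G01 X52.836 Y40.665
G01 X40.558 Y42.198
G01 X35.513 Y40.442
G01 X42.124 Y32.809
M5
G0 X21.550 Y33.295
M3 S297
G01 X16.096 Y91.119 F3321
M5

Since the viewBox matches the mm dimensions, user units are millimetres directly. The only transform is the Y-flip y_m = 114.964 − y_svg.

Shape 1 is a line segment drawn with `<path>`. Its stroke #0000ff means score at S594, F2419. After flipping Y the toolpath is (79.733,80.586) → (84.663,20.572).

Shape 2 is a cubic bezier drawn with `<path>`. Its stroke #ff00ff means engrave at S297, F3321. After flipping Y the toolpath is (88.848,42.197) → (81.403,38.077) → (67.925,38.429) → (52.836,40.665) → (40.558,42.198) → (35.513,40.442) → (42.124,32.809).

Shape 3 is a line segment drawn with `<line>`. Its stroke #ff00ff means engrave at S297, F3321. After flipping Y the toolpath is (21.550,33.295) → (16.096,91.119).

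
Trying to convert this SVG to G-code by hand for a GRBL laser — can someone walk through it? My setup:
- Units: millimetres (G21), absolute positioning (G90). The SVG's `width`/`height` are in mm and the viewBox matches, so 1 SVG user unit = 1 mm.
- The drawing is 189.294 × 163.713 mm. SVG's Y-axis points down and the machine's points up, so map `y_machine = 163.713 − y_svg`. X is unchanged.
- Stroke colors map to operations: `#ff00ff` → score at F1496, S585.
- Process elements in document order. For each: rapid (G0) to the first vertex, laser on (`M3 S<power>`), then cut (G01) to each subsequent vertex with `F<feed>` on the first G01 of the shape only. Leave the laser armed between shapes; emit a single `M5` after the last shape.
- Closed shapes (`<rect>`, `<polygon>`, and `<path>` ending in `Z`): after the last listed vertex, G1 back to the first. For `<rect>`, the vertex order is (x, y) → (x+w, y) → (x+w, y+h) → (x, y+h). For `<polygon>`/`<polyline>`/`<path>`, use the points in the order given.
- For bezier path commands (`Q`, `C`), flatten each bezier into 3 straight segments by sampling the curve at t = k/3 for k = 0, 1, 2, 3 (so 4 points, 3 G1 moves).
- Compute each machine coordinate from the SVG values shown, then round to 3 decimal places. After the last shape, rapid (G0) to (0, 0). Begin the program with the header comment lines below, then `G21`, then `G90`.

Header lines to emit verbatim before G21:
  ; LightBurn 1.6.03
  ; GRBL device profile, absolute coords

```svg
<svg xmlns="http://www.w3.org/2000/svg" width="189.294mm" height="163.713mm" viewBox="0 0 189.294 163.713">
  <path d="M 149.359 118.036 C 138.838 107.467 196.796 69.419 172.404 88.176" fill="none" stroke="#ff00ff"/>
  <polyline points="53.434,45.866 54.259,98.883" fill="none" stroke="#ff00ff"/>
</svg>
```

1 u = 1 mm; y_m = 163.713 − y.

[1] `<path>` cubic bezier, #ff00ff→score S585 F1496: (149.359,45.677) → (156.078,62.284) → (174.932,78.481) → (172.404,75.537)

[2] `<polyline>` line segment, #ff00ff→score S585 F1496: (53.434,117.847) → (54.259,64.830)

; LightBurn 1.6.03
; GRBL device profile, absolute coords
G21
G90
G0 X149.359 Y45.677
M3 S585
G01 X156.078 Y62.284 F1496
G01 X174.932 Y78.481
G01 X172.404 Y75.537
G0 X53.434 Y117.847
M3 S585
G01 X54.259 Y64.830 F1496
M5
G0 X0.000 Y0.000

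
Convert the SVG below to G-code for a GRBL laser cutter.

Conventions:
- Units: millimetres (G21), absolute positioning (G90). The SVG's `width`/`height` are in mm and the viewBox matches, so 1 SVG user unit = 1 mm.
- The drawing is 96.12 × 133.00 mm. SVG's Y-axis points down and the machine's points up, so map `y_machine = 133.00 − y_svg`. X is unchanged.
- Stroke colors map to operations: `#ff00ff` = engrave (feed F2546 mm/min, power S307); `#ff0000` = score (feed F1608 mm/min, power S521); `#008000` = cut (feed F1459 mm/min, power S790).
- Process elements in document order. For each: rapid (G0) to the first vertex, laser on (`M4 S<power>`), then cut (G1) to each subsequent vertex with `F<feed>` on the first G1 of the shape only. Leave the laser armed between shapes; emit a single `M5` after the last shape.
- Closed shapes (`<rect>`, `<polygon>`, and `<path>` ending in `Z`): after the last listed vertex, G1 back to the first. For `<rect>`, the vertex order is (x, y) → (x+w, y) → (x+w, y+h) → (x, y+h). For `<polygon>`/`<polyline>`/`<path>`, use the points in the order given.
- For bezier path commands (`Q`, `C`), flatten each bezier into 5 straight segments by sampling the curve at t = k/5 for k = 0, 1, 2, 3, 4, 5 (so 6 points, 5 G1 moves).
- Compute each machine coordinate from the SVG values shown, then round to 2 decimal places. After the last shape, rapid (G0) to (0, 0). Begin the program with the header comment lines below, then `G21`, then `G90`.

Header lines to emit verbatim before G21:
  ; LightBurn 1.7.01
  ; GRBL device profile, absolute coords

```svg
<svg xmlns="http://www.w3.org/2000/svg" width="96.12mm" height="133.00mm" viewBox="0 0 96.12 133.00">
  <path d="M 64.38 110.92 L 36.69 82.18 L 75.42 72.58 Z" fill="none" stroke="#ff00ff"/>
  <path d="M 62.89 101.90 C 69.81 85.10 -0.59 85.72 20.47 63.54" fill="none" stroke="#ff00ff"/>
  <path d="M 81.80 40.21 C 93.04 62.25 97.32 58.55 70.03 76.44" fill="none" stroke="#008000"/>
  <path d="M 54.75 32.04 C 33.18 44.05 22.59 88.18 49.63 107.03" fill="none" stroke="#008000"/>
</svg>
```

Since the viewBox matches the mm dimensions, user units are millimetres directly. The only transform is the Y-flip y_m = 133.00 − y_svg.

Shape 1 is a regular polygon drawn with `<path>`. Its stroke #ff00ff means engrave at S307, F2546. After flipping Y the toolpath is (64.38,22.08) → (36.69,50.82) → (75.42,60.42) → (64.38,22.08), returning to the start.

Shape 2 is a cubic bezier drawn with `<path>`. Its stroke #ff00ff means engrave at S307, F2546. After flipping Y the toolpath is (62.89,31.10) → (59.11,39.41) → (44.88,45.47) → (28.30,51.21) → (17.46,58.57) → (20.47,69.46).

Shape 3 is a cubic bezier drawn with `<path>`. Its stroke #008000 means cut at S790, F1459. After flipping Y the toolpath is (81.80,92.79) → (87.51,82.28) → (90.37,75.67) → (89.20,70.69) → (82.81,65.08) → (70.03,56.56).

Shape 4 is a cubic bezier drawn with `<path>`. Its stroke #008000 means cut at S790, F1459. After flipping Y the toolpath is (54.75,100.96) → (43.34,90.36) → (35.84,74.80) → (33.54,57.05) → (37.71,39.85) → (49.63,25.97).

; LightBurn 1.7.01
; GRBL device profile, absolute coords
G21
G90
G0 X64.38 Y22.08
M4 S307
G1 X36.69 Y50.82 F2546
G1 X75.42 Y60.42
G1 X64.38 Y22.08
G0 X62.89 Y31.10
M4 S307
G1 X59.11 Y39.41 F2546
G1 X44.88 Y45.47
G1 X28.30 Y51.21
G1 X17.46 Y58.57
G1 X20.47 Y69.46
G0 X81.80 Y92.79
M4 S790
G1 X87.51 Y82.28 F1459
G1 X90.37 Y75.67
G1 X89.20 Y70.69
G1 X82.81 Y65.08
G1 X70.03 Y56.56
G0 X54.75 Y100.96
M4 S790
G1 X43.34 Y90.36 F1459
G1 X35.84 Y74.80
G1 X33.54 Y57.05
G1 X37.71 Y39.85
G1 X49.63 Y25.97
M5
G0 X0.00 Y0.00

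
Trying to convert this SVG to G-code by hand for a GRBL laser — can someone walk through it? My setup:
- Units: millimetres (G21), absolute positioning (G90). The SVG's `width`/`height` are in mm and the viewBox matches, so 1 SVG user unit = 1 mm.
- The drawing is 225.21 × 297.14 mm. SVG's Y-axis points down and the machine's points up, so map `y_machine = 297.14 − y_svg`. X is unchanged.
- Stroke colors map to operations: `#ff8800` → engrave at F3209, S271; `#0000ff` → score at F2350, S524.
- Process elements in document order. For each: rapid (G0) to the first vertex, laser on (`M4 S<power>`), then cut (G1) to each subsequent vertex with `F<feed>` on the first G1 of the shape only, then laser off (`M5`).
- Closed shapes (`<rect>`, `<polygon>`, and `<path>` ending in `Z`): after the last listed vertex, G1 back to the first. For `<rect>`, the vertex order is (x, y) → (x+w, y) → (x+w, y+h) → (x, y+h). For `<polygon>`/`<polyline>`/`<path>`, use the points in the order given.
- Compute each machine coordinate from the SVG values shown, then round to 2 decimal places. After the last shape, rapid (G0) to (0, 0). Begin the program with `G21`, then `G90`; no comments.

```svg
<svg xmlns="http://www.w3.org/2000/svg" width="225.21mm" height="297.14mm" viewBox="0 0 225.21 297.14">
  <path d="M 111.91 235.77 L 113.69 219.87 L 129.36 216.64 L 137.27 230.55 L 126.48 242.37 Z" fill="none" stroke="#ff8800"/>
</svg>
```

1 u = 1 mm; y_m = 297.14 − y.

[1] `<path>` regular polygon, #ff8800→engrave S271 F3209: (111.91,61.37) → (113.69,77.27) → (129.36,80.50) → (137.27,66.59) → (126.48,54.77) → (111.91,61.37) (closed)

G21
G90
G0 X111.91 Y61.37
M4 S271
G1 X113.69 Y77.27 F3209
G1 X129.36 Y80.50
G1 X137.27 Y66.59
G1 X126.48 Y54.77
G1 X111.91 Y61.37
M5
G0 X0.00 Y0.00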